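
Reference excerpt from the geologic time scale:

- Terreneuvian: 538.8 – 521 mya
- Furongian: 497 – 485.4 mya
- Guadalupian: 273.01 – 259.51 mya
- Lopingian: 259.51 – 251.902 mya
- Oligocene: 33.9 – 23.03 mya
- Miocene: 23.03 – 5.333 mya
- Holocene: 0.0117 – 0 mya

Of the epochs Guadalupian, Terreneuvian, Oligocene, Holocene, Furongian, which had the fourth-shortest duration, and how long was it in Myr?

Start − end for each: Guadalupian 273.01 − 259.51 = 13.5; Terreneuvian 538.8 − 521 = 17.8; Oligocene 33.9 − 23.03 = 10.87; Holocene 0.0117 − 0 = 0.0117; Furongian 497 − 485.4 = 11.6.
Ranking these from shortest: Holocene < Oligocene < Furongian < Guadalupian < Terreneuvian.
Position 4 in that ranking is Guadalupian, which lasted 13.5 Myr.

Guadalupian, 13.5 million years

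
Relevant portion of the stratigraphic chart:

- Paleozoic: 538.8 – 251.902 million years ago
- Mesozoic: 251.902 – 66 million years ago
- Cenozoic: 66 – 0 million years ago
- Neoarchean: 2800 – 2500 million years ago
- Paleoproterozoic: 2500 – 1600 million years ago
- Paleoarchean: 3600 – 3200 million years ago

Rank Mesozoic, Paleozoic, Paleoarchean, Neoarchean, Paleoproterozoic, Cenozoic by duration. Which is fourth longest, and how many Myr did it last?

Durations: Mesozoic 185.902; Paleozoic 286.898; Paleoarchean 400; Neoarchean 300; Paleoproterozoic 900; Cenozoic 66 Myr.
Sorted longest-first: Paleoproterozoic (900), Paleoarchean (400), Neoarchean (300), Paleozoic (286.898), Mesozoic (185.902), Cenozoic (66).
The fourth longest is Paleozoic at 286.898 Myr.

Paleozoic, 286.898 million years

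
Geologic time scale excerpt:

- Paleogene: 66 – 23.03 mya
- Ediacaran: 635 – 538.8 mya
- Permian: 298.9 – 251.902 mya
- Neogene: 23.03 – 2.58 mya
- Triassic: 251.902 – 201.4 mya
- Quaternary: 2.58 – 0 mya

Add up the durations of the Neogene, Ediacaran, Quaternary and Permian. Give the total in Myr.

Each duration: Neogene = 20.45; Ediacaran = 96.2; Quaternary = 2.58; Permian = 46.998.
Sum: 20.45 + 96.2 + 2.58 + 46.998 = 166.228 Myr.

166.228 million years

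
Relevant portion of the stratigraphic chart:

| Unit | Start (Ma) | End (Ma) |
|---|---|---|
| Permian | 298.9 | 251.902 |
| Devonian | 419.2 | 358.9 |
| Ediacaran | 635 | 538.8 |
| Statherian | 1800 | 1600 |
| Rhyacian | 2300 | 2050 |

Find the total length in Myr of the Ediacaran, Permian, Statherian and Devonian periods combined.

Duration is start − end for each: (635 − 538.8) + (298.9 − 251.902) + (1800 − 1600) + (419.2 − 358.9).
That is 96.2 + 46.998 + 200 + 60.3, which totals 403.498 million years.

403.498 million years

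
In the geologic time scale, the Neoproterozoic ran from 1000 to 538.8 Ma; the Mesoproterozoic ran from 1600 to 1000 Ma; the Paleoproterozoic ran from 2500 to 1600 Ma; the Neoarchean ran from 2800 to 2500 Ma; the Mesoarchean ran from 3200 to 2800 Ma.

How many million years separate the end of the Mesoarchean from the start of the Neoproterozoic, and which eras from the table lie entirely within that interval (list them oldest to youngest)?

1800 million years; Neoarchean, Paleoproterozoic, Mesoproterozoic

End of Mesoarchean = 2800 Ma; start of Neoproterozoic = 1000 Ma.
Gap = 2800 − 1000 = 1800 Myr.
Eras wholly inside 2800–1000 Ma: Neoarchean (2800–2500), Paleoproterozoic (2500–1600), Mesoproterozoic (1600–1000).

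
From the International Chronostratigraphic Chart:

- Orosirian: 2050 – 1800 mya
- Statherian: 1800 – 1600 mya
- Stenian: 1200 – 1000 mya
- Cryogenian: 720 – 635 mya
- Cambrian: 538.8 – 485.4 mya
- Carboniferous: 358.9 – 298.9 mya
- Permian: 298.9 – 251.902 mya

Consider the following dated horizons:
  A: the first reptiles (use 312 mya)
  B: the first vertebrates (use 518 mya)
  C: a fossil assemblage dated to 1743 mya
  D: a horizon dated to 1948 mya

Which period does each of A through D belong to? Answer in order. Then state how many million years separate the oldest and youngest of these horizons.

Match each age against the start–end ranges in the excerpt: A = 312 Ma → Carboniferous (358.9–298.9); B = 518 Ma → Cambrian (538.8–485.4); C = 1743 Ma → Statherian (1800–1600); D = 1948 Ma → Orosirian (2050–1800).
The largest age is 1948 Ma and the smallest is 312 Ma; their difference is 1636 Myr.

A — Carboniferous; B — Cambrian; C — Statherian; D — Orosirian; span 1636 million years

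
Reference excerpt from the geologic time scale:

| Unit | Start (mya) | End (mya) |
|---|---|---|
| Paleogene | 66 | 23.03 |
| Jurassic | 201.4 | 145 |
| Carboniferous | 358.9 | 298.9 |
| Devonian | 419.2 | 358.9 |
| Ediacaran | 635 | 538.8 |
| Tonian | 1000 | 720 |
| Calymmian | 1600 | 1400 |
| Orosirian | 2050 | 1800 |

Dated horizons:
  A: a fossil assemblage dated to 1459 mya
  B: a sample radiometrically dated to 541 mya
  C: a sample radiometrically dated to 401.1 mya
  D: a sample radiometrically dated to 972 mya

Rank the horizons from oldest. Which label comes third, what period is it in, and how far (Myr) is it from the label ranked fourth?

B, in the Ediacaran; 139.9 million years to C

Larger Ma means older, so oldest first: A 1459 > D 972 > B 541 > C 401.1.
Counting 3 along gives B (541 Ma); the excerpt puts that inside the Ediacaran, 635–538.8 Ma.
Next in line is C (401.1 Ma), and 541 − 401.1 = 139.9 Myr.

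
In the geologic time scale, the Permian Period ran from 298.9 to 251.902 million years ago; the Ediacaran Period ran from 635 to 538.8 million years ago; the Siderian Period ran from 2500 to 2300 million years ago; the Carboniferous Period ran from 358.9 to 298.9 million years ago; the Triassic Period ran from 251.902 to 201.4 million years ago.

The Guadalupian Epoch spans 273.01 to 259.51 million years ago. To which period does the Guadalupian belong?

The Guadalupian (273.01–259.51 Ma) lies entirely within 298.9–251.902 Ma, the Permian Period.

Permian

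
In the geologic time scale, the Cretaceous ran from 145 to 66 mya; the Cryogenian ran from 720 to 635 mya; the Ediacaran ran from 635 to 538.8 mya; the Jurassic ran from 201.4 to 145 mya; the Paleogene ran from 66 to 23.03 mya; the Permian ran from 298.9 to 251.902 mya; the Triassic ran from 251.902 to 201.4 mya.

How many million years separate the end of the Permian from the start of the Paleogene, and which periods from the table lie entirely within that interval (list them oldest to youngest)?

End of Permian = 251.902 Ma; start of Paleogene = 66 Ma.
Gap = 251.902 − 66 = 185.902 Myr.
Periods wholly inside 251.902–66 Ma: Triassic (251.902–201.4), Jurassic (201.4–145), Cretaceous (145–66).

185.902 million years; Triassic, Jurassic, Cretaceous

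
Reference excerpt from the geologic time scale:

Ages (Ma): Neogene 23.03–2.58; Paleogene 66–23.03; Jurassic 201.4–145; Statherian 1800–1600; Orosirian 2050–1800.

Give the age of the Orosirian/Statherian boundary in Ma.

1800 Ma

The Orosirian ends and the Statherian begins at 1800 Ma.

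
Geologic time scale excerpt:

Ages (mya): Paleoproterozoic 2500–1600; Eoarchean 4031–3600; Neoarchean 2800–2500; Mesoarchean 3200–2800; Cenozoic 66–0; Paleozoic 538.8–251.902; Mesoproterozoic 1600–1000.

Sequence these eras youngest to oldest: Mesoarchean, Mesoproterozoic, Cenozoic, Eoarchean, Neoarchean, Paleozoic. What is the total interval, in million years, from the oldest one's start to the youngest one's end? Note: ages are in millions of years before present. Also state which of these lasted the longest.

Cenozoic, Paleozoic, Mesoproterozoic, Neoarchean, Mesoarchean, Eoarchean; total span 4031 Myr; longest is Mesoproterozoic

From the excerpt: Mesoarchean 3200–2800; Mesoproterozoic 1600–1000; Cenozoic 66–0; Eoarchean 4031–3600; Neoarchean 2800–2500; Paleozoic 538.8–251.902 (Ma).
Larger Ma is earlier, so the oldest is Eoarchean and the youngest is Cenozoic; youngest to oldest: Cenozoic, Paleozoic, Mesoproterozoic, Neoarchean, Mesoarchean, Eoarchean.
Oldest start 4031 minus youngest end 0 gives 4031 Myr overall.
Individual lengths (start − end): Neoarchean 300; Eoarchean 431; Paleozoic 286.898; Mesoproterozoic 600; Cenozoic 66; Mesoarchean 400. The largest is Mesoproterozoic at 600 Myr.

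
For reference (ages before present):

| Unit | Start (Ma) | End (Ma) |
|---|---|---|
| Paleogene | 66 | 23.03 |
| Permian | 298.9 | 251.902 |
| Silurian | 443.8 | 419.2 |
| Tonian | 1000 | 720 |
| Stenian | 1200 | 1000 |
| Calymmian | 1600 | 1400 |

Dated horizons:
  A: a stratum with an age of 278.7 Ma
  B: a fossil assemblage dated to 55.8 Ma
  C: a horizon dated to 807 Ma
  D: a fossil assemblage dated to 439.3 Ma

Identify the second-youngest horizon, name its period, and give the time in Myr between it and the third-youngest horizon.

A, in the Permian; 160.6 million years to D

Sorted youngest-first by Ma: B (55.8), A (278.7), D (439.3), C (807).
The second youngest is A at 278.7 Ma, which lies in 298.9–251.902 Ma: the Permian.
The third youngest is D at 439.3 Ma; separation = |278.7 − 439.3| = 160.6 Myr.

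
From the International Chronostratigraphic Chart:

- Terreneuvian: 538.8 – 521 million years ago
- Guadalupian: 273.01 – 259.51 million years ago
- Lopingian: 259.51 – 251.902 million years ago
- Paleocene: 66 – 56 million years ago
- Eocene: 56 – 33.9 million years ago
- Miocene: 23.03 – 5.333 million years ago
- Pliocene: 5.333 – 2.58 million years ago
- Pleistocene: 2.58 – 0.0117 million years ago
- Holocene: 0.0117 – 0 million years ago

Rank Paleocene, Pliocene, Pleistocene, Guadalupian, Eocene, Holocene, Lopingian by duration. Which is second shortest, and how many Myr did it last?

Pleistocene, 2.5683 million years

Durations: Paleocene 10; Pliocene 2.753; Pleistocene 2.5683; Guadalupian 13.5; Eocene 22.1; Holocene 0.0117; Lopingian 7.608 Myr.
Sorted shortest-first: Holocene (0.0117), Pleistocene (2.5683), Pliocene (2.753), Lopingian (7.608), Paleocene (10), Guadalupian (13.5), Eocene (22.1).
The second shortest is Pleistocene at 2.5683 Myr.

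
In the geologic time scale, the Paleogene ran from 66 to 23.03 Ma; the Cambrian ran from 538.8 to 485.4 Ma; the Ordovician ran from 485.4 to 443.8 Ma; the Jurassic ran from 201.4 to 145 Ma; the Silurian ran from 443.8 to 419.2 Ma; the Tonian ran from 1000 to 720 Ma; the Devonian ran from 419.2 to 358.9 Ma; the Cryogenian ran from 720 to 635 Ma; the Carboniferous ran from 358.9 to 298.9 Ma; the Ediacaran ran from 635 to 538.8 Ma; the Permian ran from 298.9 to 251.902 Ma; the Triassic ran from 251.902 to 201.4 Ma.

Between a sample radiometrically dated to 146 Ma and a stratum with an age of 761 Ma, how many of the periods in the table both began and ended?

The older date is 761 Ma and the younger is 146 Ma.
Periods with start < 761 and end > 146 Ma: Cryogenian (720–635), Ediacaran (635–538.8), Cambrian (538.8–485.4), Ordovician (485.4–443.8), Silurian (443.8–419.2), Devonian (419.2–358.9), Carboniferous (358.9–298.9), Permian (298.9–251.902), Triassic (251.902–201.4).
That is 9 complete periods.

9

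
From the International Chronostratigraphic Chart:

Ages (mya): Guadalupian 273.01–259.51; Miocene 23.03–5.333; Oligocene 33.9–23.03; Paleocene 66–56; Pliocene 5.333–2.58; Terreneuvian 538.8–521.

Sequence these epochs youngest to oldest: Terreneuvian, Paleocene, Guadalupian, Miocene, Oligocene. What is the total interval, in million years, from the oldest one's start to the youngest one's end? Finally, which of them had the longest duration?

Miocene, Oligocene, Paleocene, Guadalupian, Terreneuvian; total span 533.467 Myr; longest is Terreneuvian

From the excerpt: Terreneuvian 538.8–521; Paleocene 66–56; Guadalupian 273.01–259.51; Miocene 23.03–5.333; Oligocene 33.9–23.03 (Ma).
Larger Ma is earlier, so the oldest is Terreneuvian and the youngest is Miocene; youngest to oldest: Miocene, Oligocene, Paleocene, Guadalupian, Terreneuvian.
Oldest start 538.8 minus youngest end 5.333 gives 533.467 Myr overall.
Individual lengths (start − end): Terreneuvian 17.8; Miocene 17.697; Paleocene 10; Oligocene 10.87; Guadalupian 13.5. The largest is Terreneuvian at 17.8 Myr.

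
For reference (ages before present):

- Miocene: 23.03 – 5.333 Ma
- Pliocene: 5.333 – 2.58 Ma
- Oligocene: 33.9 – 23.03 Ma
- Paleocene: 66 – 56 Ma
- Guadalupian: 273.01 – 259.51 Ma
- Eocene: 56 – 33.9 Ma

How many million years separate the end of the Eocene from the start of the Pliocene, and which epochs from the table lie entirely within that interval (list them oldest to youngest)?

End of Eocene = 33.9 Ma; start of Pliocene = 5.333 Ma.
Gap = 33.9 − 5.333 = 28.567 Myr.
Epochs wholly inside 33.9–5.333 Ma: Oligocene (33.9–23.03), Miocene (23.03–5.333).

28.567 million years; Oligocene, Miocene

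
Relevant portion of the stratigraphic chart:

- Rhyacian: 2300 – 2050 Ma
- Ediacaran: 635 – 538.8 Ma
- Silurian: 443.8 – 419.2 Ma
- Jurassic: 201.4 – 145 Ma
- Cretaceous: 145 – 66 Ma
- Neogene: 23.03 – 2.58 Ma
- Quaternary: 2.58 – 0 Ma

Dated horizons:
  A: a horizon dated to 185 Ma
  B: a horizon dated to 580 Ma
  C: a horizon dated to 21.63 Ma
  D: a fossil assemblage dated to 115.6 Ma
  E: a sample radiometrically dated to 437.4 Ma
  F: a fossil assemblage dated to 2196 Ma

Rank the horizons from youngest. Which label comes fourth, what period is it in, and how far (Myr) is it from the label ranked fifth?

Sorted youngest-first by Ma: C (21.63), D (115.6), A (185), E (437.4), B (580), F (2196).
The fourth youngest is E at 437.4 Ma, which lies in 443.8–419.2 Ma: the Silurian.
The fifth youngest is B at 580 Ma; separation = |437.4 − 580| = 142.6 Myr.

E, in the Silurian; 142.6 million years to B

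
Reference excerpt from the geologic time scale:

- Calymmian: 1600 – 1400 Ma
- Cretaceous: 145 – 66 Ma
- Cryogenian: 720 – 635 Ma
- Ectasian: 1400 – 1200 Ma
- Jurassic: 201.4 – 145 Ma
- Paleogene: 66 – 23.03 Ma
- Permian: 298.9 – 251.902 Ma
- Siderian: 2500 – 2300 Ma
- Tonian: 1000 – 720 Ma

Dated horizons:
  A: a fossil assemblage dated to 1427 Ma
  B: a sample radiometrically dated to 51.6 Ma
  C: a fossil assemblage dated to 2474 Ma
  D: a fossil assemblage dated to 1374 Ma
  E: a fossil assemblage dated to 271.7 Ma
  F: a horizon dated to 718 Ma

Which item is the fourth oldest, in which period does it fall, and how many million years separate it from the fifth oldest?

Larger Ma means older, so oldest first: C 2474 > A 1427 > D 1374 > F 718 > E 271.7 > B 51.6.
Counting 4 along gives F (718 Ma); the excerpt puts that inside the Cryogenian, 720–635 Ma.
Next in line is E (271.7 Ma), and 718 − 271.7 = 446.3 Myr.

F, in the Cryogenian; 446.3 million years to E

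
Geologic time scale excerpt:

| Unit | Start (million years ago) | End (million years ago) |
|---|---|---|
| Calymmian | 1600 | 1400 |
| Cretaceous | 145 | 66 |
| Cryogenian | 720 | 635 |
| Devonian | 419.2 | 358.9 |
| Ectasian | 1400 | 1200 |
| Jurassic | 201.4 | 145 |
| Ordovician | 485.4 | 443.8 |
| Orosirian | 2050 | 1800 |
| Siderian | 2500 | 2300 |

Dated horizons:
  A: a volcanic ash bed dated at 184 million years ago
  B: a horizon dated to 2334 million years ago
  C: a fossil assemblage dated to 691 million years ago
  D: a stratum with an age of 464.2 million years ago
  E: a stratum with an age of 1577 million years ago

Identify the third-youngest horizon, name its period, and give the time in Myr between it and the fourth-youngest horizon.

C, in the Cryogenian; 886 million years to E

Smaller Ma means younger, so youngest first: A 184 < D 464.2 < C 691 < E 1577 < B 2334.
Counting 3 along gives C (691 Ma); the excerpt puts that inside the Cryogenian, 720–635 Ma.
Next in line is E (1577 Ma), and 1577 − 691 = 886 Myr.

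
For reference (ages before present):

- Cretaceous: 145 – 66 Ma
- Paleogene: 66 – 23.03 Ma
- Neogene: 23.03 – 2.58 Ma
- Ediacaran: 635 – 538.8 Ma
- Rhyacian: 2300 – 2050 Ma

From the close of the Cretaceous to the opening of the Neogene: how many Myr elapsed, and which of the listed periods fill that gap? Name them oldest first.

42.97 million years; Paleogene

End of Cretaceous = 66 Ma; start of Neogene = 23.03 Ma.
Gap = 66 − 23.03 = 42.97 Myr.
Periods wholly inside 66–23.03 Ma: Paleogene (66–23.03).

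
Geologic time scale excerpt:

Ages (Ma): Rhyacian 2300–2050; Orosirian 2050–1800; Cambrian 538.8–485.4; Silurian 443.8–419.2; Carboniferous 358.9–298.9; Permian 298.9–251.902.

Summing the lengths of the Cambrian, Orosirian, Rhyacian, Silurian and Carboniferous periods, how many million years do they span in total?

Duration is start − end for each: (538.8 − 485.4) + (2050 − 1800) + (2300 − 2050) + (443.8 − 419.2) + (358.9 − 298.9).
That is 53.4 + 250 + 250 + 24.6 + 60, which totals 638 million years.

638 million years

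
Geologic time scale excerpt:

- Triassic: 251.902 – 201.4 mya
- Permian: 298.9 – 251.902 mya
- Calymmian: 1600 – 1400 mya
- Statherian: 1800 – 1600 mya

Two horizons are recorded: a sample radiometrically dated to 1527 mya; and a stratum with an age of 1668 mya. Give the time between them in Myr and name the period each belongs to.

141 million years apart; the first in the Calymmian, the second in the Statherian

Elapsed time: 1668 − 1527 = 141 Myr.
1527 Ma lies within 1600–1400 Ma: Calymmian.
1668 Ma lies within 1800–1600 Ma: Statherian.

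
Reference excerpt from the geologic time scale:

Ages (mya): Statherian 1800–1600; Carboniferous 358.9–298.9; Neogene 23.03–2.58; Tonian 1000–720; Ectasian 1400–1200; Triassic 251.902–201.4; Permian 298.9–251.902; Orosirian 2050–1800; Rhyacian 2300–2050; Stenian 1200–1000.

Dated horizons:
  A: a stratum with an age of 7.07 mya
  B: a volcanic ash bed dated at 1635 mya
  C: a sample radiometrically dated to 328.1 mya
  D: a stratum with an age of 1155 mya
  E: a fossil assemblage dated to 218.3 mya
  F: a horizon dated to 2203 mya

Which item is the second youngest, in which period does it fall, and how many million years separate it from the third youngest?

E, in the Triassic; 109.8 million years to C

Smaller Ma means younger, so youngest first: A 7.07 < E 218.3 < C 328.1 < D 1155 < B 1635 < F 2203.
Counting 2 along gives E (218.3 Ma); the excerpt puts that inside the Triassic, 251.902–201.4 Ma.
Next in line is C (328.1 Ma), and 328.1 − 218.3 = 109.8 Myr.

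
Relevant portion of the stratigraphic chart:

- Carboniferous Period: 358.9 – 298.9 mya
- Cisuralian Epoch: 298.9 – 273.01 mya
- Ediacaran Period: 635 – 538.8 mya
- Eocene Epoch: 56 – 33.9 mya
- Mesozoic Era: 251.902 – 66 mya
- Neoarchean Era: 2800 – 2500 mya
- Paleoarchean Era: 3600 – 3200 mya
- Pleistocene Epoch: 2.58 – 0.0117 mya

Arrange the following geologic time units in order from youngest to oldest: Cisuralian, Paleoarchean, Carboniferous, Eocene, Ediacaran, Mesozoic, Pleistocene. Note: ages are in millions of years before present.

The oldest of these is Paleoarchean (starts 3600 Ma) and the youngest is Pleistocene (ends 0.0117 Ma).
In between, by decreasing start age: Ediacaran (635), Carboniferous (358.9), Cisuralian (298.9), Mesozoic (251.902), Eocene (56).
Listing youngest first means reversing that sequence.

Pleistocene → Eocene → Mesozoic → Cisuralian → Carboniferous → Ediacaran → Paleoarchean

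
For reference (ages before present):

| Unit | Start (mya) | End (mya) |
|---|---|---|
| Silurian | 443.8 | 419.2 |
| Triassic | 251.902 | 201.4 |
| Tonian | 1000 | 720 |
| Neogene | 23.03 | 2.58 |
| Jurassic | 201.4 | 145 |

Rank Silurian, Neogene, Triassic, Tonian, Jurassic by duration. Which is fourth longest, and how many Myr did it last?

Silurian, 24.6 million years

Durations: Silurian 24.6; Neogene 20.45; Triassic 50.502; Tonian 280; Jurassic 56.4 Myr.
Sorted longest-first: Tonian (280), Jurassic (56.4), Triassic (50.502), Silurian (24.6), Neogene (20.45).
The fourth longest is Silurian at 24.6 Myr.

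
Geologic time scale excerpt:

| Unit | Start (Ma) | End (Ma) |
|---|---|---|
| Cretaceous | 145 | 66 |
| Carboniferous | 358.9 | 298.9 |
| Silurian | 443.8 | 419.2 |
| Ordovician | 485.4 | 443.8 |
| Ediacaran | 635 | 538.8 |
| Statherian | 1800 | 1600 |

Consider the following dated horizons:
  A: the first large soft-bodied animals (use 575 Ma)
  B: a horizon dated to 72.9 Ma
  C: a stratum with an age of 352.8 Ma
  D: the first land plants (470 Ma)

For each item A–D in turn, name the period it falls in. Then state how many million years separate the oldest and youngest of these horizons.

A: 575 Ma lies in 635–538.8 Ma, so Ediacaran.
B: 72.9 Ma lies in 145–66 Ma, so Cretaceous.
C: 352.8 Ma lies in 358.9–298.9 Ma, so Carboniferous.
D: 470 Ma lies in 485.4–443.8 Ma, so Ordovician.
Oldest = 575 Ma, youngest = 72.9 Ma → span 502.1 Myr.

A — Ediacaran; B — Cretaceous; C — Carboniferous; D — Ordovician; span 502.1 million years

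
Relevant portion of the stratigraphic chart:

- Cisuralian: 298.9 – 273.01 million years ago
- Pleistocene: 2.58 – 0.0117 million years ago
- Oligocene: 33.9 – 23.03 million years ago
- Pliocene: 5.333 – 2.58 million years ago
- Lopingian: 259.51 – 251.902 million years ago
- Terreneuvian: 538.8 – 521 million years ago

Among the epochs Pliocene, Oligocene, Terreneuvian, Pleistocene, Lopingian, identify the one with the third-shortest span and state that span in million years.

Lopingian, 7.608 million years

Start − end for each: Pliocene 5.333 − 2.58 = 2.753; Oligocene 33.9 − 23.03 = 10.87; Terreneuvian 538.8 − 521 = 17.8; Pleistocene 2.58 − 0.0117 = 2.5683; Lopingian 259.51 − 251.902 = 7.608.
Ranking these from shortest: Pleistocene < Pliocene < Lopingian < Oligocene < Terreneuvian.
Position 3 in that ranking is Lopingian, which lasted 7.608 Myr.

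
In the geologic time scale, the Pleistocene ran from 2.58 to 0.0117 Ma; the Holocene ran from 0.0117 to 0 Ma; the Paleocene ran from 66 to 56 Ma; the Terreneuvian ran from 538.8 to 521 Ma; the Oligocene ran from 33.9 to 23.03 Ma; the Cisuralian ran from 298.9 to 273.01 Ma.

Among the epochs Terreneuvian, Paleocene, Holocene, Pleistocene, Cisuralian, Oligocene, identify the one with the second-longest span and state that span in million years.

Start − end for each: Terreneuvian 538.8 − 521 = 17.8; Paleocene 66 − 56 = 10; Holocene 0.0117 − 0 = 0.0117; Pleistocene 2.58 − 0.0117 = 2.5683; Cisuralian 298.9 − 273.01 = 25.89; Oligocene 33.9 − 23.03 = 10.87.
Ranking these from longest: Cisuralian > Terreneuvian > Oligocene > Paleocene > Pleistocene > Holocene.
Position 2 in that ranking is Terreneuvian, which lasted 17.8 Myr.

Terreneuvian, 17.8 million years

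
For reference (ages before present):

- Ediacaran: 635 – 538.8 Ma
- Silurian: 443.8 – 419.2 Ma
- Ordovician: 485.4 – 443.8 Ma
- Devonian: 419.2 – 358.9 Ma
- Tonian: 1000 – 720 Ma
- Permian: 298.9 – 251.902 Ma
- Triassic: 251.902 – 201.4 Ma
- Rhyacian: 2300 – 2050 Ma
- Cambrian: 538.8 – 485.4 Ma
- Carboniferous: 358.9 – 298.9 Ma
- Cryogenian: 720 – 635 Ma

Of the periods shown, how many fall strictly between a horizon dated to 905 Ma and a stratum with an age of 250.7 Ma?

8

905 Ma sits inside the Tonian (1000–720) and 250.7 Ma inside the Triassic (251.902–201.4); neither of those is wholly between the two dates.
The listed periods lying completely between them are Cryogenian, Ediacaran, Cambrian, Ordovician, Silurian, Devonian, Carboniferous, Permian — 8 in all.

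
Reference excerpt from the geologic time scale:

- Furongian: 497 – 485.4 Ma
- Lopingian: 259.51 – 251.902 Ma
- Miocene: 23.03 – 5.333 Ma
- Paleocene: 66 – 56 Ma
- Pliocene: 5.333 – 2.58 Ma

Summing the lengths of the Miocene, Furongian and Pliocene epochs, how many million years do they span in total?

32.05 million years

Duration is start − end for each: (23.03 − 5.333) + (497 − 485.4) + (5.333 − 2.58).
That is 17.697 + 11.6 + 2.753, which totals 32.05 million years.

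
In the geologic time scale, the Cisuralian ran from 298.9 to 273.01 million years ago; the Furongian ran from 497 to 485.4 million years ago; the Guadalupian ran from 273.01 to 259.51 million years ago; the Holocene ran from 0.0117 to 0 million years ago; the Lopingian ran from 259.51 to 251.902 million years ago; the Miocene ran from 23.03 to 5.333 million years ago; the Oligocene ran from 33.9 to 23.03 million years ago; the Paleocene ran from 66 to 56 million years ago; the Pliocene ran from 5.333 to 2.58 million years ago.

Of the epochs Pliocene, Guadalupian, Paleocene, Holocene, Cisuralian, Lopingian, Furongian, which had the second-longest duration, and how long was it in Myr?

Start − end for each: Pliocene 5.333 − 2.58 = 2.753; Guadalupian 273.01 − 259.51 = 13.5; Paleocene 66 − 56 = 10; Holocene 0.0117 − 0 = 0.0117; Cisuralian 298.9 − 273.01 = 25.89; Lopingian 259.51 − 251.902 = 7.608; Furongian 497 − 485.4 = 11.6.
Ranking these from longest: Cisuralian > Guadalupian > Furongian > Paleocene > Lopingian > Pliocene > Holocene.
Position 2 in that ranking is Guadalupian, which lasted 13.5 Myr.

Guadalupian, 13.5 million years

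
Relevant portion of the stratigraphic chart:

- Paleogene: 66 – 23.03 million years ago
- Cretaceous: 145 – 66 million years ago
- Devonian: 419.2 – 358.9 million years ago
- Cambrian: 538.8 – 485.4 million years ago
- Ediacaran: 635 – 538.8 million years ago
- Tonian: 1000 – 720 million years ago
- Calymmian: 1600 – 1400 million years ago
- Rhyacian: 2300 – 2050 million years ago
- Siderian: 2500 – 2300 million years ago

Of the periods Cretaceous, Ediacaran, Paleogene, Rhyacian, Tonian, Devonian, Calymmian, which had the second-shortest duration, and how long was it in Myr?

Devonian, 60.3 million years

Durations: Cretaceous 79; Ediacaran 96.2; Paleogene 42.97; Rhyacian 250; Tonian 280; Devonian 60.3; Calymmian 200 Myr.
Sorted shortest-first: Paleogene (42.97), Devonian (60.3), Cretaceous (79), Ediacaran (96.2), Calymmian (200), Rhyacian (250), Tonian (280).
The second shortest is Devonian at 60.3 Myr.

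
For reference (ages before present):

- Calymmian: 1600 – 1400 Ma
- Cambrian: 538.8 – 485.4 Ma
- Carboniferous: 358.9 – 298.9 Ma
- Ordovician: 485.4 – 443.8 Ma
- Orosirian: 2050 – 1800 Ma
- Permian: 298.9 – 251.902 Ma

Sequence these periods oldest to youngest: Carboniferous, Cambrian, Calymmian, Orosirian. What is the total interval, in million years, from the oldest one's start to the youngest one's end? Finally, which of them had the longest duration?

Orosirian, Calymmian, Cambrian, Carboniferous; total span 1751.1 Myr; longest is Orosirian

From the excerpt: Carboniferous 358.9–298.9; Cambrian 538.8–485.4; Calymmian 1600–1400; Orosirian 2050–1800 (Ma).
Larger Ma is earlier, so the oldest is Orosirian and the youngest is Carboniferous; oldest to youngest: Orosirian, Calymmian, Cambrian, Carboniferous.
Oldest start 2050 minus youngest end 298.9 gives 1751.1 Myr overall.
Individual lengths (start − end): Carboniferous 60; Cambrian 53.4; Orosirian 250; Calymmian 200. The largest is Orosirian at 250 Myr.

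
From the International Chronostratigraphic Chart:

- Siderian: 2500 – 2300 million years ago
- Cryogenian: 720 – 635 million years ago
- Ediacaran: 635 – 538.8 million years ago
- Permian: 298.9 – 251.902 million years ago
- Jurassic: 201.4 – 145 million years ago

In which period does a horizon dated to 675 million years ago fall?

Cryogenian

675 Ma lies between 720 and 635 Ma, so it falls in the Cryogenian.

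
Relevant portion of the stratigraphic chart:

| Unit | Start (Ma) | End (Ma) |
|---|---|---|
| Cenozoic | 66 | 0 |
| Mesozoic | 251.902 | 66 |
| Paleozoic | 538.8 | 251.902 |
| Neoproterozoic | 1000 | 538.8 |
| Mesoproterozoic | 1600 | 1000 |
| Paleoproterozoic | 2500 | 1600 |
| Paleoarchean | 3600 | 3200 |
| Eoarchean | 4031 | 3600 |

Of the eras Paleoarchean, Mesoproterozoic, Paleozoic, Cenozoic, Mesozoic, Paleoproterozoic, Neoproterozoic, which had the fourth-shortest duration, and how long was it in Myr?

Durations: Paleoarchean 400; Mesoproterozoic 600; Paleozoic 286.898; Cenozoic 66; Mesozoic 185.902; Paleoproterozoic 900; Neoproterozoic 461.2 Myr.
Sorted shortest-first: Cenozoic (66), Mesozoic (185.902), Paleozoic (286.898), Paleoarchean (400), Neoproterozoic (461.2), Mesoproterozoic (600), Paleoproterozoic (900).
The fourth shortest is Paleoarchean at 400 Myr.

Paleoarchean, 400 million years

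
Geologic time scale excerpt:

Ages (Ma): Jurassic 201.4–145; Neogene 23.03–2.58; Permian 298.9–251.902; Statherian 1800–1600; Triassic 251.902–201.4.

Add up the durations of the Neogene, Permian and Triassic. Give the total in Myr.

Duration is start − end for each: (23.03 − 2.58) + (298.9 − 251.902) + (251.902 − 201.4).
That is 20.45 + 46.998 + 50.502, which totals 117.95 million years.

117.95 million years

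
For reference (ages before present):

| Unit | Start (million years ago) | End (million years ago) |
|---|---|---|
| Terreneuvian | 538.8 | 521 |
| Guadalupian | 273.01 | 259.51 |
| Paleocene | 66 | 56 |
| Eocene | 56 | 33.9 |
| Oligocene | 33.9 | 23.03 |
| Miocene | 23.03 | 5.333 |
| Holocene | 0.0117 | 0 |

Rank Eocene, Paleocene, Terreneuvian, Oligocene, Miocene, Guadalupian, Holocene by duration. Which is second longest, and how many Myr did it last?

Start − end for each: Eocene 56 − 33.9 = 22.1; Paleocene 66 − 56 = 10; Terreneuvian 538.8 − 521 = 17.8; Oligocene 33.9 − 23.03 = 10.87; Miocene 23.03 − 5.333 = 17.697; Guadalupian 273.01 − 259.51 = 13.5; Holocene 0.0117 − 0 = 0.0117.
Ranking these from longest: Eocene > Terreneuvian > Miocene > Guadalupian > Oligocene > Paleocene > Holocene.
Position 2 in that ranking is Terreneuvian, which lasted 17.8 Myr.

Terreneuvian, 17.8 million years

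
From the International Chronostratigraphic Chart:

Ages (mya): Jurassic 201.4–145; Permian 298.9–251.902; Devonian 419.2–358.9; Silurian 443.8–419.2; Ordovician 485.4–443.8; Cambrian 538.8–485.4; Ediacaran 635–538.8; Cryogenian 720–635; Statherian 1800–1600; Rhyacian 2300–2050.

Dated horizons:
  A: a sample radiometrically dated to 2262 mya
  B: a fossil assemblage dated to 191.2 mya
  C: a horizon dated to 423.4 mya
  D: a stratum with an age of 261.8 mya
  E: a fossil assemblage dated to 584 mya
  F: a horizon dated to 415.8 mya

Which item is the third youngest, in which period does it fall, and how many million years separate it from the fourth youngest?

F, in the Devonian; 7.6 million years to C

Smaller Ma means younger, so youngest first: B 191.2 < D 261.8 < F 415.8 < C 423.4 < E 584 < A 2262.
Counting 3 along gives F (415.8 Ma); the excerpt puts that inside the Devonian, 419.2–358.9 Ma.
Next in line is C (423.4 Ma), and 423.4 − 415.8 = 7.6 Myr.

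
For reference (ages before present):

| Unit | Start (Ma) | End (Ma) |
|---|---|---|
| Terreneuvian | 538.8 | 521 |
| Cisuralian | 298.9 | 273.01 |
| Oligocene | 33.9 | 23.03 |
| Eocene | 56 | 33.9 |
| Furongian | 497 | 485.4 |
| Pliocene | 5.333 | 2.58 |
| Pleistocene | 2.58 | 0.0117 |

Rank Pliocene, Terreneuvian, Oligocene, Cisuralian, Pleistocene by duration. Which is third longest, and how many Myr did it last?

Oligocene, 10.87 million years

Start − end for each: Pliocene 5.333 − 2.58 = 2.753; Terreneuvian 538.8 − 521 = 17.8; Oligocene 33.9 − 23.03 = 10.87; Cisuralian 298.9 − 273.01 = 25.89; Pleistocene 2.58 − 0.0117 = 2.5683.
Ranking these from longest: Cisuralian > Terreneuvian > Oligocene > Pliocene > Pleistocene.
Position 3 in that ranking is Oligocene, which lasted 10.87 Myr.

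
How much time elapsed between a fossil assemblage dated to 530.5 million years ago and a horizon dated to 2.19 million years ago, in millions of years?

528.31 million years

530.5 − 2.19 = 528.31 million years.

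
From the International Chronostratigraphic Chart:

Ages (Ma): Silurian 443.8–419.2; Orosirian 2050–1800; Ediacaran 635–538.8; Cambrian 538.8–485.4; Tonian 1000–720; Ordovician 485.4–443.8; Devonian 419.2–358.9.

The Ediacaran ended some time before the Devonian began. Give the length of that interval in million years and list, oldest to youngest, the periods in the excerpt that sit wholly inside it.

119.6 million years; Cambrian, Ordovician, Silurian

The Ediacaran closes at 538.8 Ma and the Devonian opens at 419.2 Ma, so the interval is 538.8 − 419.2 = 119.6 Myr.
A period fits inside if it starts at or after 538.8 Ma and ends at or before 419.2 Ma; oldest first that gives Cambrian, Ordovician, Silurian.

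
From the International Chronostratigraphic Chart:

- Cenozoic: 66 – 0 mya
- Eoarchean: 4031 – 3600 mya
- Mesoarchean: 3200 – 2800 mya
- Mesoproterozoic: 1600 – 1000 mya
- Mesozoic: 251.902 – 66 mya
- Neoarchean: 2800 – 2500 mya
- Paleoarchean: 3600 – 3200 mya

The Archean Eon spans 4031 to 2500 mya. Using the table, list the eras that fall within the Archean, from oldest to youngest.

Eoarchean, Paleoarchean, Mesoarchean, Neoarchean

Eras with both bounds inside 4031–2500 Ma: Eoarchean (4031–3600), Paleoarchean (3600–3200), Mesoarchean (3200–2800), Neoarchean (2800–2500).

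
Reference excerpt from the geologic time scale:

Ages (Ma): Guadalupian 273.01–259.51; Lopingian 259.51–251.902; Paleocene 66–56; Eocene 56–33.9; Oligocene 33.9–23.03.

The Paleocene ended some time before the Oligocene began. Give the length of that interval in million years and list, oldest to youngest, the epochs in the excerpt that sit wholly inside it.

22.1 million years; Eocene

End of Paleocene = 56 Ma; start of Oligocene = 33.9 Ma.
Gap = 56 − 33.9 = 22.1 Myr.
Epochs wholly inside 56–33.9 Ma: Eocene (56–33.9).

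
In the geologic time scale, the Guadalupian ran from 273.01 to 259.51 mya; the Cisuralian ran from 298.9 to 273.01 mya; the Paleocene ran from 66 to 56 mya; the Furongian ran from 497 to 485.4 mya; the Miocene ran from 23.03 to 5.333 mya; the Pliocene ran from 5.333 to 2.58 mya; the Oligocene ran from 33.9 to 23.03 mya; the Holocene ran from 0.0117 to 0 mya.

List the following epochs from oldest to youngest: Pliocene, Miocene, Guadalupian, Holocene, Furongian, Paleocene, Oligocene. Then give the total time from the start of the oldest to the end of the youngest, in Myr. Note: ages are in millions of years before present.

Start ages (Ma): Furongian 497, Guadalupian 273.01, Paleocene 66, Oligocene 33.9, Miocene 23.03, Pliocene 5.333, Holocene 0.0117.
Ordered oldest to youngest: Furongian, Guadalupian, Paleocene, Oligocene, Miocene, Pliocene, Holocene.
Span = 497 − 0 = 497 Myr.

Furongian, Guadalupian, Paleocene, Oligocene, Miocene, Pliocene, Holocene; total span 497 Myr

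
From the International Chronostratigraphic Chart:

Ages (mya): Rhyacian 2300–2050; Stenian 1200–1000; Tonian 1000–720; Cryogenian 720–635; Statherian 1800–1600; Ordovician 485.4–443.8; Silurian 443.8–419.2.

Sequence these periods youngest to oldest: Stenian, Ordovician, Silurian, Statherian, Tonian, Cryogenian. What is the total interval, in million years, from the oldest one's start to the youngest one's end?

Silurian, Ordovician, Cryogenian, Tonian, Stenian, Statherian; total span 1380.8 Myr

Start ages (Ma): Statherian 1800, Stenian 1200, Tonian 1000, Cryogenian 720, Ordovician 485.4, Silurian 443.8.
Ordered youngest to oldest: Silurian, Ordovician, Cryogenian, Tonian, Stenian, Statherian.
Span = 1800 − 419.2 = 1380.8 Myr.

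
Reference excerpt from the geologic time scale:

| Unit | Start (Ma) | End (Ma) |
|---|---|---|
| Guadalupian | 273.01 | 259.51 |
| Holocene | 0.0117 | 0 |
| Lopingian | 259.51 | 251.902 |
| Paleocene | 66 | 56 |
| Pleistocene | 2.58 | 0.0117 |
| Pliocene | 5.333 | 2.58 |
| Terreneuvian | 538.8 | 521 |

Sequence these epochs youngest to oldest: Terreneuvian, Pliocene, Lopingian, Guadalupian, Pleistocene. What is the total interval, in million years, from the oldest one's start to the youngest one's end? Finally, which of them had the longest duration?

From the excerpt: Terreneuvian 538.8–521; Pliocene 5.333–2.58; Lopingian 259.51–251.902; Guadalupian 273.01–259.51; Pleistocene 2.58–0.0117 (Ma).
Larger Ma is earlier, so the oldest is Terreneuvian and the youngest is Pleistocene; youngest to oldest: Pleistocene, Pliocene, Lopingian, Guadalupian, Terreneuvian.
Oldest start 538.8 minus youngest end 0.0117 gives 538.7883 Myr overall.
Individual lengths (start − end): Pliocene 2.753; Lopingian 7.608; Pleistocene 2.5683; Terreneuvian 17.8; Guadalupian 13.5. The largest is Terreneuvian at 17.8 Myr.

Pleistocene, Pliocene, Lopingian, Guadalupian, Terreneuvian; total span 538.7883 Myr; longest is Terreneuvian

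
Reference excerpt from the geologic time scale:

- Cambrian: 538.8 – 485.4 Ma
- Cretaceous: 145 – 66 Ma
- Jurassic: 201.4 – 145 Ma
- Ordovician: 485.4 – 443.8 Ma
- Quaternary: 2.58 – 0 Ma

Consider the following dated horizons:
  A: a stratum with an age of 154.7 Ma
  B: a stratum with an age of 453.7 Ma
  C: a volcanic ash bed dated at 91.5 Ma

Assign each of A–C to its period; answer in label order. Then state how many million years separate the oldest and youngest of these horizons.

A — Jurassic; B — Ordovician; C — Cretaceous; span 362.2 million years

A: 154.7 Ma lies in 201.4–145 Ma, so Jurassic.
B: 453.7 Ma lies in 485.4–443.8 Ma, so Ordovician.
C: 91.5 Ma lies in 145–66 Ma, so Cretaceous.
Oldest = 453.7 Ma, youngest = 91.5 Ma → span 362.2 Myr.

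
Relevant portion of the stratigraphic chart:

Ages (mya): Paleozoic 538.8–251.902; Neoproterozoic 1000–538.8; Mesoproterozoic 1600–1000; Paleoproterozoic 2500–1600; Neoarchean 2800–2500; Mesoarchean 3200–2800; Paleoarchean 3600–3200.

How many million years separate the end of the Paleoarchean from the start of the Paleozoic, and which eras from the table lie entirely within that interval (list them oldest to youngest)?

End of Paleoarchean = 3200 Ma; start of Paleozoic = 538.8 Ma.
Gap = 3200 − 538.8 = 2661.2 Myr.
Eras wholly inside 3200–538.8 Ma: Mesoarchean (3200–2800), Neoarchean (2800–2500), Paleoproterozoic (2500–1600), Mesoproterozoic (1600–1000), Neoproterozoic (1000–538.8).

2661.2 million years; Mesoarchean, Neoarchean, Paleoproterozoic, Mesoproterozoic, Neoproterozoic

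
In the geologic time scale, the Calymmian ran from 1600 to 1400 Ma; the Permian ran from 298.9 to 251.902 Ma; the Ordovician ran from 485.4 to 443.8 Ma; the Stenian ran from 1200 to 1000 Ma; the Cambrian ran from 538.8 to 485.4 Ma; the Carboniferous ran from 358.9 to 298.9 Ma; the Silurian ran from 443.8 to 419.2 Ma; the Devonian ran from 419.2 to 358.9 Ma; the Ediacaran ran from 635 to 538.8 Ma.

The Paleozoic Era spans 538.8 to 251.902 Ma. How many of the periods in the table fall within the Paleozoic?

Periods inside 538.8–251.902 Ma: Cambrian, Ordovician, Silurian, Devonian, Carboniferous, Permian — 6 in total.

6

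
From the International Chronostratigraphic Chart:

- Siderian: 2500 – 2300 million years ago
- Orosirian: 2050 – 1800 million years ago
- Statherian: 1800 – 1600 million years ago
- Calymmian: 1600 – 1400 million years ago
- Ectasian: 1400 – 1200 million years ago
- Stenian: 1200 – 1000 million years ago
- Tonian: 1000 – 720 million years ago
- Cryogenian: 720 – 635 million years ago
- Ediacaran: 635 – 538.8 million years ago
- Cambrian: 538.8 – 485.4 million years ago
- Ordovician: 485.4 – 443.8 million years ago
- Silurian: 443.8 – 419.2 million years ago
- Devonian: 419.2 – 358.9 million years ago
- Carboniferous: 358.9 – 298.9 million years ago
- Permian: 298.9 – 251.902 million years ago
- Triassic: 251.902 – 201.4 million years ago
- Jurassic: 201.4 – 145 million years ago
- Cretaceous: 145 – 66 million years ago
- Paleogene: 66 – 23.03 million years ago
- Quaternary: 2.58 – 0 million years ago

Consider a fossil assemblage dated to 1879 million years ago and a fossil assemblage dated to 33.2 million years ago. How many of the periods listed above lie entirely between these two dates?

16

1879 Ma sits inside the Orosirian (2050–1800) and 33.2 Ma inside the Paleogene (66–23.03); neither of those is wholly between the two dates.
The listed periods lying completely between them are Statherian, Calymmian, Ectasian, Stenian, Tonian, Cryogenian, Ediacaran, Cambrian, Ordovician, Silurian, Devonian, Carboniferous, Permian, Triassic, Jurassic, Cretaceous — 16 in all.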